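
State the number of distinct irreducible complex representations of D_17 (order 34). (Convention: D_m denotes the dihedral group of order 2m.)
10

Argument: The number of irreducible complex representations of a finite group equals its number of conjugacy classes. D_17 has 10 conjugacy classes ((n+3)/2 for n odd), so D_17 (order 34) has exactly 10 irreducible complex representations.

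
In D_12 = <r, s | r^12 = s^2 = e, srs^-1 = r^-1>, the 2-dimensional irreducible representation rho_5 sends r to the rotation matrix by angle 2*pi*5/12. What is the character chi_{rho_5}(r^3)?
chi_{rho_5}(r^3) = 2*cos(2*pi*5*3/12) = 0

Details: rho_5(r^3) is rotation by angle 2*pi*5*3/12, whose trace is 2*cos(2*pi*5*3/12) = 0.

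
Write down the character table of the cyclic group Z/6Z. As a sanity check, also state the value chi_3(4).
Character table of Z/6Z (irreps indexed chi_0,...,chi_5 with chi_k(m) = zeta_6^(k*m), zeta_6 = exp(2*pi*i/6)):
  irrep \ class  {0} (size 1)  {1} (size 1)    {2} (size 1)    {3} (size 1)  {4} (size 1)    {5} (size 1)  
  chi_0          1             1               1               1             1               1             
  chi_1          1             exp(I*pi/3)     exp(2*I*pi/3)   -1            exp(-2*I*pi/3)  exp(-I*pi/3)  
  chi_2          1             exp(2*I*pi/3)   exp(-2*I*pi/3)  1             exp(2*I*pi/3)   exp(-2*I*pi/3)
  chi_3          1             -1              1               -1            1               -1            
  chi_4          1             exp(-2*I*pi/3)  exp(2*I*pi/3)   1             exp(-2*I*pi/3)  exp(2*I*pi/3) 
  chi_5          1             exp(-I*pi/3)    exp(-2*I*pi/3)  -1            exp(2*I*pi/3)   exp(I*pi/3)   

Spot check: chi_3(4) = zeta_6^(3*4) = zeta_6^12 = 1.

Reasoning: Z/6Z is abelian, so all 6 irreducible complex representations are 1-dimensional. They are given by chi_k(m) = zeta_6^(k*m) for k = 0,...,5. Row orthogonality: sum_m chi_k(m) conj(chi_l(m)) = 6 * [k = l].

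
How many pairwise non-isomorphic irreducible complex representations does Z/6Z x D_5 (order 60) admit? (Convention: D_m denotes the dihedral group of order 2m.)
24

Explanation: The number of irreducible complex representations of a finite group equals its number of conjugacy classes. For a direct product, #classes(G x H) = #classes(G) * #classes(H). Z/6Z has 6 classes (abelian), D_5 has 4 classes, so 6 * 4 = 24, so Z/6Z x D_5 (order 60) has exactly 24 irreducible complex representations.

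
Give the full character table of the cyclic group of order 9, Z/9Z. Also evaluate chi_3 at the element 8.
Character table of Z/9Z (irreps indexed chi_0,...,chi_8 with chi_k(m) = zeta_9^(k*m), zeta_9 = exp(2*pi*i/9)):
  irrep \ class  {0} (size 1)  {1} (size 1)    {2} (size 1)    {3} (size 1)    {4} (size 1)    {5} (size 1)    {6} (size 1)    {7} (size 1)    {8} (size 1)  
  chi_0          1             1               1               1               1               1               1               1               1             
  chi_1          1             exp(2*I*pi/9)   exp(4*I*pi/9)   exp(2*I*pi/3)   exp(8*I*pi/9)   exp(-8*I*pi/9)  exp(-2*I*pi/3)  exp(-4*I*pi/9)  exp(-2*I*pi/9)
  chi_2          1             exp(4*I*pi/9)   exp(8*I*pi/9)   exp(-2*I*pi/3)  exp(-2*I*pi/9)  exp(2*I*pi/9)   exp(2*I*pi/3)   exp(-8*I*pi/9)  exp(-4*I*pi/9)
  chi_3          1             exp(2*I*pi/3)   exp(-2*I*pi/3)  1               exp(2*I*pi/3)   exp(-2*I*pi/3)  1               exp(2*I*pi/3)   exp(-2*I*pi/3)
  chi_4          1             exp(8*I*pi/9)   exp(-2*I*pi/9)  exp(2*I*pi/3)   exp(-4*I*pi/9)  exp(4*I*pi/9)   exp(-2*I*pi/3)  exp(2*I*pi/9)   exp(-8*I*pi/9)
  chi_5          1             exp(-8*I*pi/9)  exp(2*I*pi/9)   exp(-2*I*pi/3)  exp(4*I*pi/9)   exp(-4*I*pi/9)  exp(2*I*pi/3)   exp(-2*I*pi/9)  exp(8*I*pi/9) 
  chi_6          1             exp(-2*I*pi/3)  exp(2*I*pi/3)   1               exp(-2*I*pi/3)  exp(2*I*pi/3)   1               exp(-2*I*pi/3)  exp(2*I*pi/3) 
  chi_7          1             exp(-4*I*pi/9)  exp(-8*I*pi/9)  exp(2*I*pi/3)   exp(2*I*pi/9)   exp(-2*I*pi/9)  exp(-2*I*pi/3)  exp(8*I*pi/9)   exp(4*I*pi/9) 
  chi_8          1             exp(-2*I*pi/9)  exp(-4*I*pi/9)  exp(-2*I*pi/3)  exp(-8*I*pi/9)  exp(8*I*pi/9)   exp(2*I*pi/3)   exp(4*I*pi/9)   exp(2*I*pi/9) 

Spot check: chi_3(8) = zeta_9^(3*8) = zeta_9^24 = exp(-2*I*pi/3).

Details: Z/9Z is abelian, so all 9 irreducible complex representations are 1-dimensional. They are given by chi_k(m) = zeta_9^(k*m) for k = 0,...,8. Row orthogonality: sum_m chi_k(m) conj(chi_l(m)) = 9 * [k = l].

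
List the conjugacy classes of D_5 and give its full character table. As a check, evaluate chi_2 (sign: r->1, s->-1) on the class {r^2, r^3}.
Conjugacy classes: {e} of size 1, {r^1, r^4} of size 2, {r^2, r^3} of size 2, {s, sr, ..., sr^4} of size 5.
Character table:
  irrep \ class              {e} (size 1)  {r^1, r^4} (size 2)  {r^2, r^3} (size 2)  {s, sr, ..., sr^4} (size 5)
  chi_1 (triv)               1             1                    1                    1                          
  chi_2 (sign: r->1, s->-1)  1             1                    1                    -1                         
  chi_3 (2d, j=1)            2             -1/2 + sqrt(5)/2     -sqrt(5)/2 - 1/2     0                          
  chi_4 (2d, j=2)            2             -sqrt(5)/2 - 1/2     -1/2 + sqrt(5)/2     0                          

Spot check: chi_2 (sign: r->1, s->-1) on {r^2, r^3} = 1.

Proof sketch: D_5 has order 2*5 = 10 with 4 conjugacy classes, hence 4 irreducibles. Sum of squared dims 1 + 1 + 4 + 4 = 10 = |G|. Linear characters come from the abelianisation; the 2-dimensional irreps have character r^k -> 2*cos(2*pi*j*k/5), reflections -> 0.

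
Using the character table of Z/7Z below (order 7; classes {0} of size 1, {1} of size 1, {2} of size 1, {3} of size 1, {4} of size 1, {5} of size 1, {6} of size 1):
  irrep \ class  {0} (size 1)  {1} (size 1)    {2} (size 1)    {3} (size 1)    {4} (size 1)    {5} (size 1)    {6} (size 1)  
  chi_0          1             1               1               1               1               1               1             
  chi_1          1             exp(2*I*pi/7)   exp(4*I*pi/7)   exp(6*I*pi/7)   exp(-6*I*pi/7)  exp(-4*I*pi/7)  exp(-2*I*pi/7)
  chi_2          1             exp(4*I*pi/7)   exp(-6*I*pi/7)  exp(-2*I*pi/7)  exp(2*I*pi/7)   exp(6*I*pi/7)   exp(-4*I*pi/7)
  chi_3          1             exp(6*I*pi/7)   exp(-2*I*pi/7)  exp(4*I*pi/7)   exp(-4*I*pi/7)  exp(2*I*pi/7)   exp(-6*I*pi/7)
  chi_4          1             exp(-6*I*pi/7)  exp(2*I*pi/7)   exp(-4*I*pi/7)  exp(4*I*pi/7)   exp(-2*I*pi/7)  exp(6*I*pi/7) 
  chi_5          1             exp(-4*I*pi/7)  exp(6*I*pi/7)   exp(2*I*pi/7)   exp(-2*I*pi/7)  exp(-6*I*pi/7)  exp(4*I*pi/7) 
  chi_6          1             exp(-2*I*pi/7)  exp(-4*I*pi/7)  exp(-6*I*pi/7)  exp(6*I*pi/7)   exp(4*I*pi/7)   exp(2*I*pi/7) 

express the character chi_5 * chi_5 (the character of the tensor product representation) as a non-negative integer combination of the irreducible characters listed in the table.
chi_5 tensor chi_5 = chi_3 (all other irreducibles have multiplicity 0).

Solution. The character of a tensor product is the pointwise product (chi_5 * chi_5)(C) = chi_5(C) * chi_5(C):
  {0}: (1)*(1), {1}: (exp(-4*I*pi/7))*(exp(-4*I*pi/7)), {2}: (exp(6*I*pi/7))*(exp(6*I*pi/7)), {3}: (exp(2*I*pi/7))*(exp(2*I*pi/7)), {4}: (exp(-2*I*pi/7))*(exp(-2*I*pi/7)), {5}: (exp(-6*I*pi/7))*(exp(-6*I*pi/7)), {6}: (exp(4*I*pi/7))*(exp(4*I*pi/7))
so (chi_5 * chi_5) takes values
  {0} -> 1, {1} -> exp(6*I*pi/7), {2} -> exp(-2*I*pi/7), {3} -> exp(4*I*pi/7), {4} -> exp(-4*I*pi/7), {5} -> exp(2*I*pi/7), {6} -> exp(-6*I*pi/7).
Now take the inner product of this character with each irreducible chi from the table, <chi_5*chi_5, chi> = (1/7) sum_C |C| (chi_5*chi_5)(C) conj(chi(C)):
  <chi_5*chi_5, chi_0> = (1/7)[1*(1)*conj(1) + 1*(exp(6*I*pi/7))*conj(1) + 1*(exp(-2*I*pi/7))*conj(1) + 1*(exp(4*I*pi/7))*conj(1) + 1*(exp(-4*I*pi/7))*conj(1) + 1*(exp(2*I*pi/7))*conj(1) + 1*(exp(-6*I*pi/7))*conj(1)]
      = (1/7)[(1) + (exp(6*I*pi/7)) + (exp(-2*I*pi/7)) + (exp(4*I*pi/7)) + (exp(-4*I*pi/7)) + (exp(2*I*pi/7)) + (exp(-6*I*pi/7))] = 0/7 = 0
  <chi_5*chi_5, chi_1> = (1/7)[1*(1)*conj(1) + 1*(exp(6*I*pi/7))*conj(exp(2*I*pi/7)) + 1*(exp(-2*I*pi/7))*conj(exp(4*I*pi/7)) + 1*(exp(4*I*pi/7))*conj(exp(6*I*pi/7)) + 1*(exp(-4*I*pi/7))*conj(exp(-6*I*pi/7)) + 1*(exp(2*I*pi/7))*conj(exp(-4*I*pi/7)) + 1*(exp(-6*I*pi/7))*conj(exp(-2*I*pi/7))]
      = (1/7)[(1) + (exp(4*I*pi/7)) + (exp(-6*I*pi/7)) + (exp(-2*I*pi/7)) + (exp(2*I*pi/7)) + (exp(6*I*pi/7)) + (exp(-4*I*pi/7))] = 0/7 = 0
  <chi_5*chi_5, chi_2> = (1/7)[1*(1)*conj(1) + 1*(exp(6*I*pi/7))*conj(exp(4*I*pi/7)) + 1*(exp(-2*I*pi/7))*conj(exp(-6*I*pi/7)) + 1*(exp(4*I*pi/7))*conj(exp(-2*I*pi/7)) + 1*(exp(-4*I*pi/7))*conj(exp(2*I*pi/7)) + 1*(exp(2*I*pi/7))*conj(exp(6*I*pi/7)) + 1*(exp(-6*I*pi/7))*conj(exp(-4*I*pi/7))]
      = (1/7)[(1) + (exp(2*I*pi/7)) + (exp(4*I*pi/7)) + (exp(6*I*pi/7)) + (exp(-6*I*pi/7)) + (exp(-4*I*pi/7)) + (exp(-2*I*pi/7))] = 0/7 = 0
  <chi_5*chi_5, chi_3> = (1/7)[1*(1)*conj(1) + 1*(exp(6*I*pi/7))*conj(exp(6*I*pi/7)) + 1*(exp(-2*I*pi/7))*conj(exp(-2*I*pi/7)) + 1*(exp(4*I*pi/7))*conj(exp(4*I*pi/7)) + 1*(exp(-4*I*pi/7))*conj(exp(-4*I*pi/7)) + 1*(exp(2*I*pi/7))*conj(exp(2*I*pi/7)) + 1*(exp(-6*I*pi/7))*conj(exp(-6*I*pi/7))]
      = (1/7)[(1) + (1) + (1) + (1) + (1) + (1) + (1)] = 7/7 = 1
  <chi_5*chi_5, chi_4> = (1/7)[1*(1)*conj(1) + 1*(exp(6*I*pi/7))*conj(exp(-6*I*pi/7)) + 1*(exp(-2*I*pi/7))*conj(exp(2*I*pi/7)) + 1*(exp(4*I*pi/7))*conj(exp(-4*I*pi/7)) + 1*(exp(-4*I*pi/7))*conj(exp(4*I*pi/7)) + 1*(exp(2*I*pi/7))*conj(exp(-2*I*pi/7)) + 1*(exp(-6*I*pi/7))*conj(exp(6*I*pi/7))]
      = (1/7)[(1) + (exp(-2*I*pi/7)) + (exp(-4*I*pi/7)) + (exp(-6*I*pi/7)) + (exp(6*I*pi/7)) + (exp(4*I*pi/7)) + (exp(2*I*pi/7))] = 0/7 = 0
  <chi_5*chi_5, chi_5> = (1/7)[1*(1)*conj(1) + 1*(exp(6*I*pi/7))*conj(exp(-4*I*pi/7)) + 1*(exp(-2*I*pi/7))*conj(exp(6*I*pi/7)) + 1*(exp(4*I*pi/7))*conj(exp(2*I*pi/7)) + 1*(exp(-4*I*pi/7))*conj(exp(-2*I*pi/7)) + 1*(exp(2*I*pi/7))*conj(exp(-6*I*pi/7)) + 1*(exp(-6*I*pi/7))*conj(exp(4*I*pi/7))]
      = (1/7)[(1) + (exp(-4*I*pi/7)) + (exp(6*I*pi/7)) + (exp(2*I*pi/7)) + (exp(-2*I*pi/7)) + (exp(-6*I*pi/7)) + (exp(4*I*pi/7))] = 0/7 = 0
  <chi_5*chi_5, chi_6> = (1/7)[1*(1)*conj(1) + 1*(exp(6*I*pi/7))*conj(exp(-2*I*pi/7)) + 1*(exp(-2*I*pi/7))*conj(exp(-4*I*pi/7)) + 1*(exp(4*I*pi/7))*conj(exp(-6*I*pi/7)) + 1*(exp(-4*I*pi/7))*conj(exp(6*I*pi/7)) + 1*(exp(2*I*pi/7))*conj(exp(4*I*pi/7)) + 1*(exp(-6*I*pi/7))*conj(exp(2*I*pi/7))]
      = (1/7)[(1) + (exp(-6*I*pi/7)) + (exp(2*I*pi/7)) + (exp(-4*I*pi/7)) + (exp(4*I*pi/7)) + (exp(-2*I*pi/7)) + (exp(6*I*pi/7))] = 0/7 = 0
(Exp terms are combined using exp(i*s)*conj(exp(i*t)) = exp(i*(s-t)), and sums of them are collapsed using the identity that for every m > 1 the m distinct m-th roots of unity sum to 0, e.g. 1 + exp(2*I*pi/3) + exp(-2*I*pi/3) = 0.)
Hence the multiplicities are chi_3: 1. Dimension check: dim(chi_5)*dim(chi_5) = 1*1 = 1 and sum (mult * dim) = 1*1 = 1.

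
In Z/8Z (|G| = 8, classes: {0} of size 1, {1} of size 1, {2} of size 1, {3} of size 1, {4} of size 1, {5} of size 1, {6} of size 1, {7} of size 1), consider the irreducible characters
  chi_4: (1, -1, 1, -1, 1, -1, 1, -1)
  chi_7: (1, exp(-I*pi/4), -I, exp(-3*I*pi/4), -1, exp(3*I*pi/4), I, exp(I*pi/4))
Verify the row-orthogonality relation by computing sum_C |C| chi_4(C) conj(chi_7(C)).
Sum = 0; so <chi_4, chi_7> = 0 (distinct irreducibles are orthogonal).

Compute term by term over conjugacy classes (|C| * chi_4(C) * conj(chi_7(C))):
  1*(1)*conj(1) + 1*(-1)*conj(exp(-I*pi/4)) + 1*(1)*conj(-I) + 1*(-1)*conj(exp(-3*I*pi/4)) + 1*(1)*conj(-1) + 1*(-1)*conj(exp(3*I*pi/4)) + 1*(1)*conj(I) + 1*(-1)*conj(exp(I*pi/4))
  = (1) + (-exp(I*pi/4)) + (I) + (-exp(3*I*pi/4)) + (-1) + (-exp(-3*I*pi/4)) + (-I) + (-exp(-I*pi/4))
  = 0.
(Exp terms are combined using exp(i*s)*conj(exp(i*t)) = exp(i*(s-t)), and sums of them are collapsed using the identity that for every m > 1 the m distinct m-th roots of unity sum to 0, e.g. 1 + exp(2*I*pi/3) + exp(-2*I*pi/3) = 0.)
Dividing by |G| = 8 gives 0/8 = 0, matching the row-orthogonality relation <chi_4, chi_7> = [chi_4 = chi_7].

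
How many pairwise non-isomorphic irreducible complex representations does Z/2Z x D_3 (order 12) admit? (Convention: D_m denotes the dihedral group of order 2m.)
6

Solution. The number of irreducible complex representations of a finite group equals its number of conjugacy classes. For a direct product, #classes(G x H) = #classes(G) * #classes(H). Z/2Z has 2 classes (abelian), D_3 has 3 classes, so 2 * 3 = 6, so Z/2Z x D_3 (order 12) has exactly 6 irreducible complex representations.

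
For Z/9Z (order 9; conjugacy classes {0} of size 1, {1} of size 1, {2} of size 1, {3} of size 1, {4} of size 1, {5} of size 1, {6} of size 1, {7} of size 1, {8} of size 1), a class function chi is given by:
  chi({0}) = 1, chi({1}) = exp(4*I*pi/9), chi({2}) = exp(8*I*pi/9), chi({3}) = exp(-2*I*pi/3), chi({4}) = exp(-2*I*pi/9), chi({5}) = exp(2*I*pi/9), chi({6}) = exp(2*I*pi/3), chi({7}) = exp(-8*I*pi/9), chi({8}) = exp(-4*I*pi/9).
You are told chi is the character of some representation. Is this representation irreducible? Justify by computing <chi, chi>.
Irreducible: <chi, chi> = 1.

Details: <chi, chi> = (1/|G|) sum_C |C| * |chi(C)|^2 = (1/9)[1*|1|^2 + 1*|exp(4*I*pi/9)|^2 + 1*|exp(8*I*pi/9)|^2 + 1*|exp(-2*I*pi/3)|^2 + 1*|exp(-2*I*pi/9)|^2 + 1*|exp(2*I*pi/9)|^2 + 1*|exp(2*I*pi/3)|^2 + 1*|exp(-8*I*pi/9)|^2 + 1*|exp(-4*I*pi/9)|^2]
  = (1/9)[(1) + (1) + (1) + (1) + (1) + (1) + (1) + (1) + (1)] = 9/9 = 1.
(Exp terms are combined using exp(i*s)*conj(exp(i*t)) = exp(i*(s-t)), and sums of them are collapsed using the identity that for every m > 1 the m distinct m-th roots of unity sum to 0, e.g. 1 + exp(2*I*pi/3) + exp(-2*I*pi/3) = 0.)
A character is irreducible iff <chi, chi> = 1, so this representation is irreducible.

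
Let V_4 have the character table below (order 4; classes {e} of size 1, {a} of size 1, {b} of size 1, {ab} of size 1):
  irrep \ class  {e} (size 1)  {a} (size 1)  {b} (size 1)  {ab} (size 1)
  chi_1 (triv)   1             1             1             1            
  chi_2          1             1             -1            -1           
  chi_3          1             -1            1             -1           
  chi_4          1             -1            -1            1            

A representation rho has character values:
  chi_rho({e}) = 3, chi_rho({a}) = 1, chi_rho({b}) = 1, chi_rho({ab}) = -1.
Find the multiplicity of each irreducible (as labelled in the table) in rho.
Multiplicities: chi_1: 1, chi_2: 1, chi_3: 1, chi_4: 0.

Argument: Use <chi_rho, chi> = (1/|G|) sum_C |C| * chi_rho(C) * conj(chi(C)) with |G| = 4 for each irreducible chi in the table:
  <chi_rho, chi_1> = (1/4)[1*(3)*conj(1) + 1*(1)*conj(1) + 1*(1)*conj(1) + 1*(-1)*conj(1)]
      = (1/4)[(3) + (1) + (1) + (-1)] = 4/4 = 1
  <chi_rho, chi_2> = (1/4)[1*(3)*conj(1) + 1*(1)*conj(1) + 1*(1)*conj(-1) + 1*(-1)*conj(-1)]
      = (1/4)[(3) + (1) + (-1) + (1)] = 4/4 = 1
  <chi_rho, chi_3> = (1/4)[1*(3)*conj(1) + 1*(1)*conj(-1) + 1*(1)*conj(1) + 1*(-1)*conj(-1)]
      = (1/4)[(3) + (-1) + (1) + (1)] = 4/4 = 1
  <chi_rho, chi_4> = (1/4)[1*(3)*conj(1) + 1*(1)*conj(-1) + 1*(1)*conj(-1) + 1*(-1)*conj(1)]
      = (1/4)[(3) + (-1) + (-1) + (-1)] = 0/4 = 0
Dimension check: dim(rho) = sum (mult * dim) = 1*1 + 1*1 + 1*1 + 0*1 = 3 = chi_rho(e) = 3.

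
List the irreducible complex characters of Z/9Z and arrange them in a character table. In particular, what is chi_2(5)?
Character table of Z/9Z (irreps indexed chi_0,...,chi_8 with chi_k(m) = zeta_9^(k*m), zeta_9 = exp(2*pi*i/9)):
  irrep \ class  {0} (size 1)  {1} (size 1)    {2} (size 1)    {3} (size 1)    {4} (size 1)    {5} (size 1)    {6} (size 1)    {7} (size 1)    {8} (size 1)  
  chi_0          1             1               1               1               1               1               1               1               1             
  chi_1          1             exp(2*I*pi/9)   exp(4*I*pi/9)   exp(2*I*pi/3)   exp(8*I*pi/9)   exp(-8*I*pi/9)  exp(-2*I*pi/3)  exp(-4*I*pi/9)  exp(-2*I*pi/9)
  chi_2          1             exp(4*I*pi/9)   exp(8*I*pi/9)   exp(-2*I*pi/3)  exp(-2*I*pi/9)  exp(2*I*pi/9)   exp(2*I*pi/3)   exp(-8*I*pi/9)  exp(-4*I*pi/9)
  chi_3          1             exp(2*I*pi/3)   exp(-2*I*pi/3)  1               exp(2*I*pi/3)   exp(-2*I*pi/3)  1               exp(2*I*pi/3)   exp(-2*I*pi/3)
  chi_4          1             exp(8*I*pi/9)   exp(-2*I*pi/9)  exp(2*I*pi/3)   exp(-4*I*pi/9)  exp(4*I*pi/9)   exp(-2*I*pi/3)  exp(2*I*pi/9)   exp(-8*I*pi/9)
  chi_5          1             exp(-8*I*pi/9)  exp(2*I*pi/9)   exp(-2*I*pi/3)  exp(4*I*pi/9)   exp(-4*I*pi/9)  exp(2*I*pi/3)   exp(-2*I*pi/9)  exp(8*I*pi/9) 
  chi_6          1             exp(-2*I*pi/3)  exp(2*I*pi/3)   1               exp(-2*I*pi/3)  exp(2*I*pi/3)   1               exp(-2*I*pi/3)  exp(2*I*pi/3) 
  chi_7          1             exp(-4*I*pi/9)  exp(-8*I*pi/9)  exp(2*I*pi/3)   exp(2*I*pi/9)   exp(-2*I*pi/9)  exp(-2*I*pi/3)  exp(8*I*pi/9)   exp(4*I*pi/9) 
  chi_8          1             exp(-2*I*pi/9)  exp(-4*I*pi/9)  exp(-2*I*pi/3)  exp(-8*I*pi/9)  exp(8*I*pi/9)   exp(2*I*pi/3)   exp(4*I*pi/9)   exp(2*I*pi/9) 

Spot check: chi_2(5) = zeta_9^(2*5) = zeta_9^10 = exp(2*I*pi/9).

Working: Z/9Z is abelian, so all 9 irreducible complex representations are 1-dimensional. They are given by chi_k(m) = zeta_9^(k*m) for k = 0,...,8. Row orthogonality: sum_m chi_k(m) conj(chi_l(m)) = 9 * [k = l].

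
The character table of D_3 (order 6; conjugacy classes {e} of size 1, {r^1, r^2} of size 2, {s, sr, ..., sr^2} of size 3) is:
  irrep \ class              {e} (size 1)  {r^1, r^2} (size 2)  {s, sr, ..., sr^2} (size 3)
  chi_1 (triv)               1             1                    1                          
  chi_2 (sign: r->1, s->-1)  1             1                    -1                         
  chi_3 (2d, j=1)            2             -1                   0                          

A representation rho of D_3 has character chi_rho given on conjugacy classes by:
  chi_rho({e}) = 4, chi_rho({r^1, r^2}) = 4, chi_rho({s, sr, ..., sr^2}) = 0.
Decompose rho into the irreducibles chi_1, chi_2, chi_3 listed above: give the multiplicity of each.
Multiplicities: chi_1: 2, chi_2: 2, chi_3: 0.

Working: Use <chi_rho, chi> = (1/|G|) sum_C |C| * chi_rho(C) * conj(chi(C)) with |G| = 6 for each irreducible chi in the table:
  <chi_rho, chi_1> = (1/6)[1*(4)*conj(1) + 2*(4)*conj(1) + 3*(0)*conj(1)]
      = (1/6)[(4) + (8) + (0)] = 12/6 = 2
  <chi_rho, chi_2> = (1/6)[1*(4)*conj(1) + 2*(4)*conj(1) + 3*(0)*conj(-1)]
      = (1/6)[(4) + (8) + (0)] = 12/6 = 2
  <chi_rho, chi_3> = (1/6)[1*(4)*conj(2) + 2*(4)*conj(-1) + 3*(0)*conj(0)]
      = (1/6)[(8) + (-8) + (0)] = 0/6 = 0
Dimension check: dim(rho) = sum (mult * dim) = 2*1 + 2*1 + 0*2 = 4 = chi_rho(e) = 4.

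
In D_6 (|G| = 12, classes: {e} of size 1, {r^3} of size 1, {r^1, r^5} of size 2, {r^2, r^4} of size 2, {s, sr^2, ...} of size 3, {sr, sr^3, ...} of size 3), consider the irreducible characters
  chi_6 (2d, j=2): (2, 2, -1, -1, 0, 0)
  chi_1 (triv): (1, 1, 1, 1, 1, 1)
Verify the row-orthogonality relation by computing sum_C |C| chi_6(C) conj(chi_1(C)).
Sum = 0; so <chi_6, chi_1> = 0 (distinct irreducibles are orthogonal).

Derivation: Compute term by term over conjugacy classes (|C| * chi_6(C) * conj(chi_1(C))):
  1*(2)*conj(1) + 1*(2)*conj(1) + 2*(-1)*conj(1) + 2*(-1)*conj(1) + 3*(0)*conj(1) + 3*(0)*conj(1)
  = (2) + (2) + (-2) + (-2) + (0) + (0)
  = 0.
Dividing by |G| = 12 gives 0/12 = 0, matching the row-orthogonality relation <chi_6, chi_1> = [chi_6 = chi_1].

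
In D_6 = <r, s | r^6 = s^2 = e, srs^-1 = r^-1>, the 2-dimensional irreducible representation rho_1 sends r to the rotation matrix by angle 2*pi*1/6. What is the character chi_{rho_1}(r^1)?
chi_{rho_1}(r^1) = 2*cos(2*pi*1*1/6) = 1

Solution. rho_1(r^1) is rotation by angle 2*pi*1*1/6, whose trace is 2*cos(2*pi*1*1/6) = 1.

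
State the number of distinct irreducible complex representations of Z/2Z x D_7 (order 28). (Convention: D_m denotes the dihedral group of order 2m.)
10

Reasoning: The number of irreducible complex representations of a finite group equals its number of conjugacy classes. For a direct product, #classes(G x H) = #classes(G) * #classes(H). Z/2Z has 2 classes (abelian), D_7 has 5 classes, so 2 * 5 = 10, so Z/2Z x D_7 (order 28) has exactly 10 irreducible complex representations.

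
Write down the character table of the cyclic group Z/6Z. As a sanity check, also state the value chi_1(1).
Character table of Z/6Z (irreps indexed chi_0,...,chi_5 with chi_k(m) = zeta_6^(k*m), zeta_6 = exp(2*pi*i/6)):
  irrep \ class  {0} (size 1)  {1} (size 1)    {2} (size 1)    {3} (size 1)  {4} (size 1)    {5} (size 1)  
  chi_0          1             1               1               1             1               1             
  chi_1          1             exp(I*pi/3)     exp(2*I*pi/3)   -1            exp(-2*I*pi/3)  exp(-I*pi/3)  
  chi_2          1             exp(2*I*pi/3)   exp(-2*I*pi/3)  1             exp(2*I*pi/3)   exp(-2*I*pi/3)
  chi_3          1             -1              1               -1            1               -1            
  chi_4          1             exp(-2*I*pi/3)  exp(2*I*pi/3)   1             exp(-2*I*pi/3)  exp(2*I*pi/3) 
  chi_5          1             exp(-I*pi/3)    exp(-2*I*pi/3)  -1            exp(2*I*pi/3)   exp(I*pi/3)   

Spot check: chi_1(1) = zeta_6^(1*1) = zeta_6^1 = exp(I*pi/3).

Justification: Z/6Z is abelian, so all 6 irreducible complex representations are 1-dimensional. They are given by chi_k(m) = zeta_6^(k*m) for k = 0,...,5. Row orthogonality: sum_m chi_k(m) conj(chi_l(m)) = 6 * [k = l].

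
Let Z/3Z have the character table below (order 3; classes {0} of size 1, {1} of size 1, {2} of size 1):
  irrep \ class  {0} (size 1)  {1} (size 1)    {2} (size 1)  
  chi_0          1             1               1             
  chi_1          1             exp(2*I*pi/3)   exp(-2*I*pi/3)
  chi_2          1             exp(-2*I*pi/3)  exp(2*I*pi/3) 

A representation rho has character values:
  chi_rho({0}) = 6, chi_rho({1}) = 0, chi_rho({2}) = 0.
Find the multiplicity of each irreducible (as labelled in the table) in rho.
Multiplicities: chi_0: 2, chi_1: 2, chi_2: 2.

Proof sketch: Use <chi_rho, chi> = (1/|G|) sum_C |C| * chi_rho(C) * conj(chi(C)) with |G| = 3 for each irreducible chi in the table:
  <chi_rho, chi_0> = (1/3)[1*(6)*conj(1) + 1*(0)*conj(1) + 1*(0)*conj(1)]
      = (1/3)[(6) + (0) + (0)] = 6/3 = 2
  <chi_rho, chi_1> = (1/3)[1*(6)*conj(1) + 1*(0)*conj(exp(2*I*pi/3)) + 1*(0)*conj(exp(-2*I*pi/3))]
      = (1/3)[(6) + (0) + (0)] = 6/3 = 2
  <chi_rho, chi_2> = (1/3)[1*(6)*conj(1) + 1*(0)*conj(exp(-2*I*pi/3)) + 1*(0)*conj(exp(2*I*pi/3))]
      = (1/3)[(6) + (0) + (0)] = 6/3 = 2
(Exp terms are combined using exp(i*s)*conj(exp(i*t)) = exp(i*(s-t)), and sums of them are collapsed using the identity that for every m > 1 the m distinct m-th roots of unity sum to 0, e.g. 1 + exp(2*I*pi/3) + exp(-2*I*pi/3) = 0.)
Dimension check: dim(rho) = sum (mult * dim) = 2*1 + 2*1 + 2*1 = 6 = chi_rho(e) = 6.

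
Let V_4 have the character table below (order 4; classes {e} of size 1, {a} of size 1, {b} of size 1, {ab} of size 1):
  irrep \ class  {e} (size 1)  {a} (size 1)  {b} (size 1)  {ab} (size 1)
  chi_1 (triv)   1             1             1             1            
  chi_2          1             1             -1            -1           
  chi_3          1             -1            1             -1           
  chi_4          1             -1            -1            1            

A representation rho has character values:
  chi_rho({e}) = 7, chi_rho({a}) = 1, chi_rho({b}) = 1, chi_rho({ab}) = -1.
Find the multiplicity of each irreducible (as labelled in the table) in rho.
Multiplicities: chi_1: 2, chi_2: 2, chi_3: 2, chi_4: 1.

Details: Use <chi_rho, chi> = (1/|G|) sum_C |C| * chi_rho(C) * conj(chi(C)) with |G| = 4 for each irreducible chi in the table:
  <chi_rho, chi_1> = (1/4)[1*(7)*conj(1) + 1*(1)*conj(1) + 1*(1)*conj(1) + 1*(-1)*conj(1)]
      = (1/4)[(7) + (1) + (1) + (-1)] = 8/4 = 2
  <chi_rho, chi_2> = (1/4)[1*(7)*conj(1) + 1*(1)*conj(1) + 1*(1)*conj(-1) + 1*(-1)*conj(-1)]
      = (1/4)[(7) + (1) + (-1) + (1)] = 8/4 = 2
  <chi_rho, chi_3> = (1/4)[1*(7)*conj(1) + 1*(1)*conj(-1) + 1*(1)*conj(1) + 1*(-1)*conj(-1)]
      = (1/4)[(7) + (-1) + (1) + (1)] = 8/4 = 2
  <chi_rho, chi_4> = (1/4)[1*(7)*conj(1) + 1*(1)*conj(-1) + 1*(1)*conj(-1) + 1*(-1)*conj(1)]
      = (1/4)[(7) + (-1) + (-1) + (-1)] = 4/4 = 1
Dimension check: dim(rho) = sum (mult * dim) = 2*1 + 2*1 + 2*1 + 1*1 = 7 = chi_rho(e) = 7.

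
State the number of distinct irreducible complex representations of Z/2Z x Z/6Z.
12

Details: The number of irreducible complex representations of a finite group equals its number of conjugacy classes. Z/2Z x Z/6Z is abelian of order 12, so every element is its own conjugacy class: 12 classes, so Z/2Z x Z/6Z (order 12) has exactly 12 irreducible complex representations.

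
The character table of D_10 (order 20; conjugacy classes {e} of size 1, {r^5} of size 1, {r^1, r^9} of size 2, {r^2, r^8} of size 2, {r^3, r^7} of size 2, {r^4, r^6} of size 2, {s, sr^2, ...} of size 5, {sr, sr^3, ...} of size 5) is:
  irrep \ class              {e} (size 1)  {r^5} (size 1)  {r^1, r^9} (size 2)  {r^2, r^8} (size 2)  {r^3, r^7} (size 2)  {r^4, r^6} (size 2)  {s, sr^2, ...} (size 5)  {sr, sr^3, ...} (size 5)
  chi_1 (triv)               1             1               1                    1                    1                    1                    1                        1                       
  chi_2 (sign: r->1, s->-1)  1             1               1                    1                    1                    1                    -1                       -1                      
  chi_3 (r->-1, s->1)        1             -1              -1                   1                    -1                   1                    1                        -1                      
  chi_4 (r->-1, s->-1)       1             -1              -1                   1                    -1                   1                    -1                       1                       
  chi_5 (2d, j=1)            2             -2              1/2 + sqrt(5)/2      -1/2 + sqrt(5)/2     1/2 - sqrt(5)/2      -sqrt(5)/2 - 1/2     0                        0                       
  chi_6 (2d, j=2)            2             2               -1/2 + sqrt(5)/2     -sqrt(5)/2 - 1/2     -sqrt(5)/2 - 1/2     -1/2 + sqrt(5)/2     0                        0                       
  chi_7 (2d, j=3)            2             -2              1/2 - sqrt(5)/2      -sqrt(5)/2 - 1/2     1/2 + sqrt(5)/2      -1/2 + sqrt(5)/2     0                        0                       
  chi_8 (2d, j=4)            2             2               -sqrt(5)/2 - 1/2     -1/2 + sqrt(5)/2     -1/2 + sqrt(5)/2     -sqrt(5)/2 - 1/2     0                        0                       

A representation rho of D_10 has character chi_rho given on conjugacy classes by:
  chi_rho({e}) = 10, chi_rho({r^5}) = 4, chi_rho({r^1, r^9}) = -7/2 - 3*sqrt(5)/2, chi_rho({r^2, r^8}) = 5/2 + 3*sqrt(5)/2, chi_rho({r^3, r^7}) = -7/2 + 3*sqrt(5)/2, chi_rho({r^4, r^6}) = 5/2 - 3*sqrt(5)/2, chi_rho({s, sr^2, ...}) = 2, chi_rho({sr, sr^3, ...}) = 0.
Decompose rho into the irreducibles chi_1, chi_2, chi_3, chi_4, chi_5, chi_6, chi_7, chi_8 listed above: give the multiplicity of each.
Multiplicities: chi_1: 1, chi_2: 0, chi_3: 2, chi_4: 1, chi_5: 0, chi_6: 0, chi_7: 0, chi_8: 3.

Use <chi_rho, chi> = (1/|G|) sum_C |C| * chi_rho(C) * conj(chi(C)) with |G| = 20 for each irreducible chi in the table:
  <chi_rho, chi_1> = (1/20)[1*(10)*conj(1) + 1*(4)*conj(1) + 2*(-7/2 - 3*sqrt(5)/2)*conj(1) + 2*(5/2 + 3*sqrt(5)/2)*conj(1) + 2*(-7/2 + 3*sqrt(5)/2)*conj(1) + 2*(5/2 - 3*sqrt(5)/2)*conj(1) + 5*(2)*conj(1) + 5*(0)*conj(1)]
      = (1/20)[(10) + (4) + (-7 - 3*sqrt(5)) + (5 + 3*sqrt(5)) + (-7 + 3*sqrt(5)) + (5 - 3*sqrt(5)) + (10) + (0)] = 20/20 = 1
  <chi_rho, chi_2> = (1/20)[1*(10)*conj(1) + 1*(4)*conj(1) + 2*(-7/2 - 3*sqrt(5)/2)*conj(1) + 2*(5/2 + 3*sqrt(5)/2)*conj(1) + 2*(-7/2 + 3*sqrt(5)/2)*conj(1) + 2*(5/2 - 3*sqrt(5)/2)*conj(1) + 5*(2)*conj(-1) + 5*(0)*conj(-1)]
      = (1/20)[(10) + (4) + (-7 - 3*sqrt(5)) + (5 + 3*sqrt(5)) + (-7 + 3*sqrt(5)) + (5 - 3*sqrt(5)) + (-10) + (0)] = 0/20 = 0
  <chi_rho, chi_3> = (1/20)[1*(10)*conj(1) + 1*(4)*conj(-1) + 2*(-7/2 - 3*sqrt(5)/2)*conj(-1) + 2*(5/2 + 3*sqrt(5)/2)*conj(1) + 2*(-7/2 + 3*sqrt(5)/2)*conj(-1) + 2*(5/2 - 3*sqrt(5)/2)*conj(1) + 5*(2)*conj(1) + 5*(0)*conj(-1)]
      = (1/20)[(10) + (-4) + (3*sqrt(5) + 7) + (5 + 3*sqrt(5)) + (7 - 3*sqrt(5)) + (5 - 3*sqrt(5)) + (10) + (0)] = 40/20 = 2
  <chi_rho, chi_4> = (1/20)[1*(10)*conj(1) + 1*(4)*conj(-1) + 2*(-7/2 - 3*sqrt(5)/2)*conj(-1) + 2*(5/2 + 3*sqrt(5)/2)*conj(1) + 2*(-7/2 + 3*sqrt(5)/2)*conj(-1) + 2*(5/2 - 3*sqrt(5)/2)*conj(1) + 5*(2)*conj(-1) + 5*(0)*conj(1)]
      = (1/20)[(10) + (-4) + (3*sqrt(5) + 7) + (5 + 3*sqrt(5)) + (7 - 3*sqrt(5)) + (5 - 3*sqrt(5)) + (-10) + (0)] = 20/20 = 1
  <chi_rho, chi_5> = (1/20)[1*(10)*conj(2) + 1*(4)*conj(-2) + 2*(-7/2 - 3*sqrt(5)/2)*conj(1/2 + sqrt(5)/2) + 2*(5/2 + 3*sqrt(5)/2)*conj(-1/2 + sqrt(5)/2) + 2*(-7/2 + 3*sqrt(5)/2)*conj(1/2 - sqrt(5)/2) + 2*(5/2 - 3*sqrt(5)/2)*conj(-sqrt(5)/2 - 1/2) + 5*(2)*conj(0) + 5*(0)*conj(0)]
      = (1/20)[(20) + (-8) + (-5*sqrt(5) - 11) + (sqrt(5) + 5) + (-11 + 5*sqrt(5)) + (5 - sqrt(5)) + (0) + (0)] = 0/20 = 0
  <chi_rho, chi_6> = (1/20)[1*(10)*conj(2) + 1*(4)*conj(2) + 2*(-7/2 - 3*sqrt(5)/2)*conj(-1/2 + sqrt(5)/2) + 2*(5/2 + 3*sqrt(5)/2)*conj(-sqrt(5)/2 - 1/2) + 2*(-7/2 + 3*sqrt(5)/2)*conj(-sqrt(5)/2 - 1/2) + 2*(5/2 - 3*sqrt(5)/2)*conj(-1/2 + sqrt(5)/2) + 5*(2)*conj(0) + 5*(0)*conj(0)]
      = (1/20)[(20) + (8) + (-2*sqrt(5) - 4) + (-10 - 4*sqrt(5)) + (-4 + 2*sqrt(5)) + (-10 + 4*sqrt(5)) + (0) + (0)] = 0/20 = 0
  <chi_rho, chi_7> = (1/20)[1*(10)*conj(2) + 1*(4)*conj(-2) + 2*(-7/2 - 3*sqrt(5)/2)*conj(1/2 - sqrt(5)/2) + 2*(5/2 + 3*sqrt(5)/2)*conj(-sqrt(5)/2 - 1/2) + 2*(-7/2 + 3*sqrt(5)/2)*conj(1/2 + sqrt(5)/2) + 2*(5/2 - 3*sqrt(5)/2)*conj(-1/2 + sqrt(5)/2) + 5*(2)*conj(0) + 5*(0)*conj(0)]
      = (1/20)[(20) + (-8) + (4 + 2*sqrt(5)) + (-10 - 4*sqrt(5)) + (4 - 2*sqrt(5)) + (-10 + 4*sqrt(5)) + (0) + (0)] = 0/20 = 0
  <chi_rho, chi_8> = (1/20)[1*(10)*conj(2) + 1*(4)*conj(2) + 2*(-7/2 - 3*sqrt(5)/2)*conj(-sqrt(5)/2 - 1/2) + 2*(5/2 + 3*sqrt(5)/2)*conj(-1/2 + sqrt(5)/2) + 2*(-7/2 + 3*sqrt(5)/2)*conj(-1/2 + sqrt(5)/2) + 2*(5/2 - 3*sqrt(5)/2)*conj(-sqrt(5)/2 - 1/2) + 5*(2)*conj(0) + 5*(0)*conj(0)]
      = (1/20)[(20) + (8) + (11 + 5*sqrt(5)) + (sqrt(5) + 5) + (11 - 5*sqrt(5)) + (5 - sqrt(5)) + (0) + (0)] = 60/20 = 3
Dimension check: dim(rho) = sum (mult * dim) = 1*1 + 0*1 + 2*1 + 1*1 + 0*2 + 0*2 + 0*2 + 3*2 = 10 = chi_rho(e) = 10.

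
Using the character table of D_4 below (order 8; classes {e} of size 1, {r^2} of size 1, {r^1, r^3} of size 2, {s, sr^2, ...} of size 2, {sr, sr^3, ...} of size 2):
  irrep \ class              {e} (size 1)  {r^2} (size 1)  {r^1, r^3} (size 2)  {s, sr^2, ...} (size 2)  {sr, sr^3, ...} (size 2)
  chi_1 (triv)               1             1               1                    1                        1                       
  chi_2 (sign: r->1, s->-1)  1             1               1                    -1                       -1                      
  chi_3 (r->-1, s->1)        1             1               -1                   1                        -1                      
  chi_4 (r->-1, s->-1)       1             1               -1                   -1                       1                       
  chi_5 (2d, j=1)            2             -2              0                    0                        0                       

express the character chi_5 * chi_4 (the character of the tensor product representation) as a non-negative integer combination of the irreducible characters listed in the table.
chi_5 tensor chi_4 = chi_5 (all other irreducibles have multiplicity 0).

Justification: The character of a tensor product is the pointwise product (chi_5 * chi_4)(C) = chi_5(C) * chi_4(C):
  {e}: (2)*(1), {r^2}: (-2)*(1), {r^1, r^3}: (0)*(-1), {s, sr^2, ...}: (0)*(-1), {sr, sr^3, ...}: (0)*(1)
so (chi_5 * chi_4) takes values
  {e} -> 2, {r^2} -> -2, {r^1, r^3} -> 0, {s, sr^2, ...} -> 0, {sr, sr^3, ...} -> 0.
Now take the inner product of this character with each irreducible chi from the table, <chi_5*chi_4, chi> = (1/8) sum_C |C| (chi_5*chi_4)(C) conj(chi(C)):
  <chi_5*chi_4, chi_1> = (1/8)[1*(2)*conj(1) + 1*(-2)*conj(1) + 2*(0)*conj(1) + 2*(0)*conj(1) + 2*(0)*conj(1)]
      = (1/8)[(2) + (-2) + (0) + (0) + (0)] = 0/8 = 0
  <chi_5*chi_4, chi_2> = (1/8)[1*(2)*conj(1) + 1*(-2)*conj(1) + 2*(0)*conj(1) + 2*(0)*conj(-1) + 2*(0)*conj(-1)]
      = (1/8)[(2) + (-2) + (0) + (0) + (0)] = 0/8 = 0
  <chi_5*chi_4, chi_3> = (1/8)[1*(2)*conj(1) + 1*(-2)*conj(1) + 2*(0)*conj(-1) + 2*(0)*conj(1) + 2*(0)*conj(-1)]
      = (1/8)[(2) + (-2) + (0) + (0) + (0)] = 0/8 = 0
  <chi_5*chi_4, chi_4> = (1/8)[1*(2)*conj(1) + 1*(-2)*conj(1) + 2*(0)*conj(-1) + 2*(0)*conj(-1) + 2*(0)*conj(1)]
      = (1/8)[(2) + (-2) + (0) + (0) + (0)] = 0/8 = 0
  <chi_5*chi_4, chi_5> = (1/8)[1*(2)*conj(2) + 1*(-2)*conj(-2) + 2*(0)*conj(0) + 2*(0)*conj(0) + 2*(0)*conj(0)]
      = (1/8)[(4) + (4) + (0) + (0) + (0)] = 8/8 = 1
Hence the multiplicities are chi_5: 1. Dimension check: dim(chi_5)*dim(chi_4) = 2*1 = 2 and sum (mult * dim) = 1*2 = 2.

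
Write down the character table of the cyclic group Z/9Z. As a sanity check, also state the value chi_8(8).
Character table of Z/9Z (irreps indexed chi_0,...,chi_8 with chi_k(m) = zeta_9^(k*m), zeta_9 = exp(2*pi*i/9)):
  irrep \ class  {0} (size 1)  {1} (size 1)    {2} (size 1)    {3} (size 1)    {4} (size 1)    {5} (size 1)    {6} (size 1)    {7} (size 1)    {8} (size 1)  
  chi_0          1             1               1               1               1               1               1               1               1             
  chi_1          1             exp(2*I*pi/9)   exp(4*I*pi/9)   exp(2*I*pi/3)   exp(8*I*pi/9)   exp(-8*I*pi/9)  exp(-2*I*pi/3)  exp(-4*I*pi/9)  exp(-2*I*pi/9)
  chi_2          1             exp(4*I*pi/9)   exp(8*I*pi/9)   exp(-2*I*pi/3)  exp(-2*I*pi/9)  exp(2*I*pi/9)   exp(2*I*pi/3)   exp(-8*I*pi/9)  exp(-4*I*pi/9)
  chi_3          1             exp(2*I*pi/3)   exp(-2*I*pi/3)  1               exp(2*I*pi/3)   exp(-2*I*pi/3)  1               exp(2*I*pi/3)   exp(-2*I*pi/3)
  chi_4          1             exp(8*I*pi/9)   exp(-2*I*pi/9)  exp(2*I*pi/3)   exp(-4*I*pi/9)  exp(4*I*pi/9)   exp(-2*I*pi/3)  exp(2*I*pi/9)   exp(-8*I*pi/9)
  chi_5          1             exp(-8*I*pi/9)  exp(2*I*pi/9)   exp(-2*I*pi/3)  exp(4*I*pi/9)   exp(-4*I*pi/9)  exp(2*I*pi/3)   exp(-2*I*pi/9)  exp(8*I*pi/9) 
  chi_6          1             exp(-2*I*pi/3)  exp(2*I*pi/3)   1               exp(-2*I*pi/3)  exp(2*I*pi/3)   1               exp(-2*I*pi/3)  exp(2*I*pi/3) 
  chi_7          1             exp(-4*I*pi/9)  exp(-8*I*pi/9)  exp(2*I*pi/3)   exp(2*I*pi/9)   exp(-2*I*pi/9)  exp(-2*I*pi/3)  exp(8*I*pi/9)   exp(4*I*pi/9) 
  chi_8          1             exp(-2*I*pi/9)  exp(-4*I*pi/9)  exp(-2*I*pi/3)  exp(-8*I*pi/9)  exp(8*I*pi/9)   exp(2*I*pi/3)   exp(4*I*pi/9)   exp(2*I*pi/9) 

Spot check: chi_8(8) = zeta_9^(8*8) = zeta_9^64 = exp(2*I*pi/9).

Solution. Z/9Z is abelian, so all 9 irreducible complex representations are 1-dimensional. They are given by chi_k(m) = zeta_9^(k*m) for k = 0,...,8. Row orthogonality: sum_m chi_k(m) conj(chi_l(m)) = 9 * [k = l].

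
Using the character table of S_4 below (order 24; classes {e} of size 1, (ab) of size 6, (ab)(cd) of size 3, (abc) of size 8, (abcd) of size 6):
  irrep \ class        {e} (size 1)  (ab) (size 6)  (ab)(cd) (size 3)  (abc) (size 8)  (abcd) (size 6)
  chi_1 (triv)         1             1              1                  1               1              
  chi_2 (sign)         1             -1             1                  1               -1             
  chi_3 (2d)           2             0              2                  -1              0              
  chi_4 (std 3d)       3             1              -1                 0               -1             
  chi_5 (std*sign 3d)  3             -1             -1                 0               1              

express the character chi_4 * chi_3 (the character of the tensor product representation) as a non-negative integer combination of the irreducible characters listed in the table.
chi_4 tensor chi_3 = chi_4 + chi_5 (all other irreducibles have multiplicity 0).

Derivation: The character of a tensor product is the pointwise product (chi_4 * chi_3)(C) = chi_4(C) * chi_3(C):
  {e}: (3)*(2), (ab): (1)*(0), (ab)(cd): (-1)*(2), (abc): (0)*(-1), (abcd): (-1)*(0)
so (chi_4 * chi_3) takes values
  {e} -> 6, (ab) -> 0, (ab)(cd) -> -2, (abc) -> 0, (abcd) -> 0.
Now take the inner product of this character with each irreducible chi from the table, <chi_4*chi_3, chi> = (1/24) sum_C |C| (chi_4*chi_3)(C) conj(chi(C)):
  <chi_4*chi_3, chi_1> = (1/24)[1*(6)*conj(1) + 6*(0)*conj(1) + 3*(-2)*conj(1) + 8*(0)*conj(1) + 6*(0)*conj(1)]
      = (1/24)[(6) + (0) + (-6) + (0) + (0)] = 0/24 = 0
  <chi_4*chi_3, chi_2> = (1/24)[1*(6)*conj(1) + 6*(0)*conj(-1) + 3*(-2)*conj(1) + 8*(0)*conj(1) + 6*(0)*conj(-1)]
      = (1/24)[(6) + (0) + (-6) + (0) + (0)] = 0/24 = 0
  <chi_4*chi_3, chi_3> = (1/24)[1*(6)*conj(2) + 6*(0)*conj(0) + 3*(-2)*conj(2) + 8*(0)*conj(-1) + 6*(0)*conj(0)]
      = (1/24)[(12) + (0) + (-12) + (0) + (0)] = 0/24 = 0
  <chi_4*chi_3, chi_4> = (1/24)[1*(6)*conj(3) + 6*(0)*conj(1) + 3*(-2)*conj(-1) + 8*(0)*conj(0) + 6*(0)*conj(-1)]
      = (1/24)[(18) + (0) + (6) + (0) + (0)] = 24/24 = 1
  <chi_4*chi_3, chi_5> = (1/24)[1*(6)*conj(3) + 6*(0)*conj(-1) + 3*(-2)*conj(-1) + 8*(0)*conj(0) + 6*(0)*conj(1)]
      = (1/24)[(18) + (0) + (6) + (0) + (0)] = 24/24 = 1
Hence the multiplicities are chi_4: 1, chi_5: 1. Dimension check: dim(chi_4)*dim(chi_3) = 3*2 = 6 and sum (mult * dim) = 1*3 + 1*3 = 6.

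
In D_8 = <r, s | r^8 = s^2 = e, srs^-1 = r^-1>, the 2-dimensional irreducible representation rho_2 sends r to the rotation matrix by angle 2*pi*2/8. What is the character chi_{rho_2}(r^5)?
chi_{rho_2}(r^5) = 2*cos(2*pi*2*5/8) = 0

Solution. rho_2(r^5) is rotation by angle 2*pi*2*5/8, whose trace is 2*cos(2*pi*2*5/8) = 0.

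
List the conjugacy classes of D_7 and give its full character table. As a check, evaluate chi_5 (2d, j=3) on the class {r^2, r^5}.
Conjugacy classes: {e} of size 1, {r^1, r^6} of size 2, {r^2, r^5} of size 2, {r^3, r^4} of size 2, {s, sr, ..., sr^6} of size 7.
Character table:
  irrep \ class              {e} (size 1)  {r^1, r^6} (size 2)  {r^2, r^5} (size 2)  {r^3, r^4} (size 2)  {s, sr, ..., sr^6} (size 7)
  chi_1 (triv)               1             1                    1                    1                    1                          
  chi_2 (sign: r->1, s->-1)  1             1                    1                    1                    -1                         
  chi_3 (2d, j=1)            2             2*cos(2*pi/7)        -2*cos(3*pi/7)       -2*cos(pi/7)         0                          
  chi_4 (2d, j=2)            2             -2*cos(3*pi/7)       -2*cos(pi/7)         2*cos(2*pi/7)        0                          
  chi_5 (2d, j=3)            2             -2*cos(pi/7)         2*cos(2*pi/7)        -2*cos(3*pi/7)       0                          

Spot check: chi_5 (2d, j=3) on {r^2, r^5} = 2*cos(2*pi/7).

Proof sketch: D_7 has order 2*7 = 14 with 5 conjugacy classes, hence 5 irreducibles. Sum of squared dims 1 + 1 + 4 + 4 + 4 = 14 = |G|. Linear characters come from the abelianisation; the 2-dimensional irreps have character r^k -> 2*cos(2*pi*j*k/7), reflections -> 0.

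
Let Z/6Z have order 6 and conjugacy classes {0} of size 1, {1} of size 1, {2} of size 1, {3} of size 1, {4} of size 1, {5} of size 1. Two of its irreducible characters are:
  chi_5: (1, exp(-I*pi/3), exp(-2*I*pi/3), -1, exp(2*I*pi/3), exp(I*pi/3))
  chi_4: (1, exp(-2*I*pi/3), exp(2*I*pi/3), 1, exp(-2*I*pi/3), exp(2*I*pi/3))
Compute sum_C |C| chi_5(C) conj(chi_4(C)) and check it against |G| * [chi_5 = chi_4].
Sum = 0; so <chi_5, chi_4> = 0 (distinct irreducibles are orthogonal).

Proof sketch: Compute term by term over conjugacy classes (|C| * chi_5(C) * conj(chi_4(C))):
  1*(1)*conj(1) + 1*(exp(-I*pi/3))*conj(exp(-2*I*pi/3)) + 1*(exp(-2*I*pi/3))*conj(exp(2*I*pi/3)) + 1*(-1)*conj(1) + 1*(exp(2*I*pi/3))*conj(exp(-2*I*pi/3)) + 1*(exp(I*pi/3))*conj(exp(2*I*pi/3))
  = (1) + (exp(I*pi/3)) + (exp(2*I*pi/3)) + (-1) + (exp(-2*I*pi/3)) + (exp(-I*pi/3))
  = 0.
(Exp terms are combined using exp(i*s)*conj(exp(i*t)) = exp(i*(s-t)), and sums of them are collapsed using the identity that for every m > 1 the m distinct m-th roots of unity sum to 0, e.g. 1 + exp(2*I*pi/3) + exp(-2*I*pi/3) = 0.)
Dividing by |G| = 6 gives 0/6 = 0, matching the row-orthogonality relation <chi_5, chi_4> = [chi_5 = chi_4].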